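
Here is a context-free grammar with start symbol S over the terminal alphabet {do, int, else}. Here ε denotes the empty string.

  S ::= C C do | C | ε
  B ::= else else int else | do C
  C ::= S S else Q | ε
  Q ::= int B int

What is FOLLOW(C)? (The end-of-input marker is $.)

FIRST(B): from B::=else else int else we get {else}; from B::=do C we get {do}. So FIRST(B) = {do, else}.
FIRST(Q): from Q::=int B int we get {int}. So FIRST(Q) = {int}.
FIRST(S): from S::=C C do we get {do, else}; from S::=C we get {ε, do, else}; from S::=ε we get {ε}. So FIRST(S) = {ε, do, else}.
FIRST(C): from C::=S S else Q we get {do, else}; from C::=ε we get {ε}. So FIRST(C) = {ε, do, else}.
FOLLOW(S) includes $ since S is the start symbol.
FOLLOW(S): in C::=S S else Q (occurrence 1), S is followed by S else Q with FIRST {do, else}; in C::=S S else Q (occurrence 2), S is followed by else Q with FIRST {else}. Thus FOLLOW(S) = {$, do, else}.
FOLLOW(B): in Q::=int B int, B is followed by int with FIRST {int}. Thus FOLLOW(B) = {int}.
FOLLOW(C): in S::=C C do (occurrence 1), C is followed by C do with FIRST {do, else}; in S::=C C do (occurrence 2), C is followed by do with FIRST {do}; in S::=C, the suffix after C is empty, so FOLLOW(C) ⊇ FOLLOW(S) = {$, do, else}; in B::=do C, the suffix after C is empty, so FOLLOW(C) ⊇ FOLLOW(B) = {int}. Thus FOLLOW(C) = {$, do, else, int}.
FOLLOW(Q): in C::=S S else Q, the suffix after Q is empty, so FOLLOW(Q) ⊇ FOLLOW(C) = {$, do, else, int}. Thus FOLLOW(Q) = {$, do, else, int}.

{$, do, else, int}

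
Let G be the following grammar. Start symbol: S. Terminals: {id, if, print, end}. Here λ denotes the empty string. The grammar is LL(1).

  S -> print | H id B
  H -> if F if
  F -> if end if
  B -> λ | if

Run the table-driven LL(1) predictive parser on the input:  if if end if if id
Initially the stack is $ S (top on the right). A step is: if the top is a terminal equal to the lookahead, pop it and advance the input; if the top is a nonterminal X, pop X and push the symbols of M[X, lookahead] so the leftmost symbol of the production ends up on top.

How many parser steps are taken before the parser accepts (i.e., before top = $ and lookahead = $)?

step 1: stack=$ S  input=if if end if if id $  — expand S -> H id B
step 2: stack=$ B id H  input=if if end if if id $  — expand H -> if F if
step 3: stack=$ B id if F if  input=if if end if if id $  — match if
step 4: stack=$ B id if F  input=if end if if id $  — expand F -> if end if
step 5: stack=$ B id if if end if  input=if end if if id $  — match if
step 6: stack=$ B id if if end  input=end if if id $  — match end
step 7: stack=$ B id if if  input=if if id $  — match if
step 8: stack=$ B id if  input=if id $  — match if
step 9: stack=$ B id  input=id $  — match id
step 10: stack=$ B  input=$  — expand B -> λ
Accept reached after 10 steps.

10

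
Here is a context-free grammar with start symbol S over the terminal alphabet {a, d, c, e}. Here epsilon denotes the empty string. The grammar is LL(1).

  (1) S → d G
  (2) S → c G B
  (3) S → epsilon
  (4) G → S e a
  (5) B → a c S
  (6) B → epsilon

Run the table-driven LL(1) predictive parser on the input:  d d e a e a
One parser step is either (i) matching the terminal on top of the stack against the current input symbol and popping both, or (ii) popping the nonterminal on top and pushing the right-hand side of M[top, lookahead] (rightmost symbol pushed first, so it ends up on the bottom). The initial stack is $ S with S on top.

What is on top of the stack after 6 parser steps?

step 1: stack=$ S  input=d d e a e a $  — expand S → d G
step 2: stack=$ G d  input=d d e a e a $  — match d
step 3: stack=$ G  input=d e a e a $  — expand G → S e a
step 4: stack=$ a e S  input=d e a e a $  — expand S → d G
step 5: stack=$ a e G d  input=d e a e a $  — match d
step 6: stack=$ a e G  input=e a e a $  — expand G → S e a
Stack after step 6: $ a e a e S (top = S).

S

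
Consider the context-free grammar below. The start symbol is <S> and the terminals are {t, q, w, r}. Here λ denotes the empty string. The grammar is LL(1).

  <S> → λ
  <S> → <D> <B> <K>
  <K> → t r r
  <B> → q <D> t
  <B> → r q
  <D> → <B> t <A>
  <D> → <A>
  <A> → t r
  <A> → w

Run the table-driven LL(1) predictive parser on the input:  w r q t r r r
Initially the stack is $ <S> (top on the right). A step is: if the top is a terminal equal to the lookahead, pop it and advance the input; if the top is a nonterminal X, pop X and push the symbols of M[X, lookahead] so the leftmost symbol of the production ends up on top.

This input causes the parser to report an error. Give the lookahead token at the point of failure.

r

      Stack          Input            Action
   1  $ <S>          w r q t r r r $  expand <S> → <D> <B> <K>
   2  $ <K> <B> <D>  w r q t r r r $  expand <D> → <A>
   3  $ <K> <B> <A>  w r q t r r r $  expand <A> → w
   4  $ <K> <B> w    w r q t r r r $  match w
   5  $ <K> <B>      r q t r r r $    expand <B> → r q
   6  $ <K> q r      r q t r r r $    match r
   7  $ <K> q        q t r r r $      match q
   8  $ <K>          t r r r $        expand <K> → t r r
   9  $ r r t        t r r r $        match t
  10  $ r r          r r r $          match r
  11  $ r            r r $            match r
  12  $              r $              error: stack empty but input remains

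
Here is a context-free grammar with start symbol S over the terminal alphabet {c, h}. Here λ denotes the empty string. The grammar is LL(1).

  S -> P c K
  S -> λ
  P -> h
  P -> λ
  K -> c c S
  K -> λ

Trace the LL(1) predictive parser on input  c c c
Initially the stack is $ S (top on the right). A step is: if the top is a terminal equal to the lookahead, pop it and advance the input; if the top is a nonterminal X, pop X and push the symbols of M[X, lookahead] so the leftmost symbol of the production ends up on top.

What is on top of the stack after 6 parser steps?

step 1: stack=$ S  input=c c c $  — expand S -> P c K
step 2: stack=$ K c P  input=c c c $  — expand P -> λ
step 3: stack=$ K c  input=c c c $  — match c
step 4: stack=$ K  input=c c $  — expand K -> c c S
step 5: stack=$ S c c  input=c c $  — match c
step 6: stack=$ S c  input=c $  — match c
Stack after step 6: $ S (top = S).

S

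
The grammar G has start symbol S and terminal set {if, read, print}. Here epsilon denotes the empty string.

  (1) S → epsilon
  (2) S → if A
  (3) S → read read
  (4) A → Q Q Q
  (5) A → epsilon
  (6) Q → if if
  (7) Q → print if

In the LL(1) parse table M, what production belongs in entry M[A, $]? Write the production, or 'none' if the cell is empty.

A → epsilon

FIRST(S): from S→epsilon we get {epsilon}; from S→if A we get {if}; from S→read read we get {read}. So FIRST(S) = {epsilon, if, read}.
FIRST(Q): from Q→if if we get {if}; from Q→print if we get {print}. So FIRST(Q) = {if, print}.
FIRST(A): from A→Q Q Q we get {if, print}; from A→epsilon we get {epsilon}. So FIRST(A) = {epsilon, if, print}.
FOLLOW(S) includes $ since S is the start symbol.
FOLLOW(S): S appears on no right-hand side. Thus FOLLOW(S) = {$}.
FOLLOW(A): in S→if A, the suffix after A is empty, so FOLLOW(A) ⊇ FOLLOW(S) = {$}. Thus FOLLOW(A) = {$}.
For A → Q Q Q: FIRST(Q Q Q) = {if, print}, so it goes in M[A, t] for t ∈ {if, print}.
For A → epsilon: FIRST(epsilon) = {epsilon}, so it goes in M[A, t] for t ∈ {}; since epsilon ∈ FIRST, also for every t ∈ FOLLOW(A) = {$}.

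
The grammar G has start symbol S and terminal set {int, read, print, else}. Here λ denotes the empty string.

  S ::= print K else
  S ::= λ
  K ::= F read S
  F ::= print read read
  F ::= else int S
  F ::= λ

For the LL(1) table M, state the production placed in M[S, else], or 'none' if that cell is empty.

FIRST(S): from S::=print K else we get {print}; from S::=λ we get {λ}. So FIRST(S) = {λ, print}.
FIRST(F): from F::=print read read we get {print}; from F::=else int S we get {else}; from F::=λ we get {λ}. So FIRST(F) = {λ, else, print}.
FIRST(K): from K::=F read S we get {else, print, read}. So FIRST(K) = {else, print, read}.
FOLLOW(S) includes $ since S is the start symbol.
FOLLOW(K): in S::=print K else, K is followed by else with FIRST {else}. Thus FOLLOW(K) = {else}.
FOLLOW(F): in K::=F read S, F is followed by read S with FIRST {read}. Thus FOLLOW(F) = {read}.
FOLLOW(S): in K::=F read S, the suffix after S is empty, so FOLLOW(S) ⊇ FOLLOW(K) = {else}; in F::=else int S, the suffix after S is empty, so FOLLOW(S) ⊇ FOLLOW(F) = {read}. Thus FOLLOW(S) = {$, else, read}.
For S ::= print K else: FIRST(print K else) = {print}, so it goes in M[S, t] for t ∈ {print}.
For S ::= λ: FIRST(λ) = {λ}, so it goes in M[S, t] for t ∈ {}; since λ ∈ FIRST, also for every t ∈ FOLLOW(S) = {$, else, read}.

S ::= λ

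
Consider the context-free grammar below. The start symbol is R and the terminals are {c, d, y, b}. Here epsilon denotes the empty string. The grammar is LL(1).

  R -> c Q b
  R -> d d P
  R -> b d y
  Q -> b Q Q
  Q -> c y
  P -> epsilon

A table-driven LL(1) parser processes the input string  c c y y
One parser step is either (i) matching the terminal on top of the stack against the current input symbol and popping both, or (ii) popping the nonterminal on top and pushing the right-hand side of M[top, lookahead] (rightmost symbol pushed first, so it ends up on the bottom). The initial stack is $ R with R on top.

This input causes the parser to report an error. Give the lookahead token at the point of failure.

y

step 1: stack=$ R  input=c c y y $  — expand R -> c Q b
step 2: stack=$ b Q c  input=c c y y $  — match c
step 3: stack=$ b Q  input=c y y $  — expand Q -> c y
step 4: stack=$ b y c  input=c y y $  — match c
step 5: stack=$ b y  input=y y $  — match y
step 6: stack=$ b  input=y $  — error: top is terminal b but lookahead is y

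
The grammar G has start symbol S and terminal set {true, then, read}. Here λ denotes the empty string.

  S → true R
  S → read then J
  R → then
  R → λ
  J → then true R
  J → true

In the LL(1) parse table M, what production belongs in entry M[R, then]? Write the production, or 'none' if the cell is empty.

R → then

FIRST(S): from S→true R we get {true}; from S→read then J we get {read}. So FIRST(S) = {read, true}.
FIRST(R): from R→then we get {then}; from R→λ we get {λ}. So FIRST(R) = {λ, then}.
FIRST(J): from J→then true R we get {then}; from J→true we get {true}. So FIRST(J) = {then, true}.
FOLLOW(S) includes $ since S is the start symbol.
FOLLOW(S): S appears on no right-hand side. Thus FOLLOW(S) = {$}.
FOLLOW(J): in S→read then J, the suffix after J is empty, so FOLLOW(J) ⊇ FOLLOW(S) = {$}. Thus FOLLOW(J) = {$}.
FOLLOW(R): in S→true R, the suffix after R is empty, so FOLLOW(R) ⊇ FOLLOW(S) = {$}; in J→then true R, the suffix after R is empty, so FOLLOW(R) ⊇ FOLLOW(J) = {$}. Thus FOLLOW(R) = {$}.
For R → then: FIRST(then) = {then}, so it goes in M[R, t] for t ∈ {then}.
For R → λ: FIRST(λ) = {λ}, so it goes in M[R, t] for t ∈ {}; since λ ∈ FIRST, also for every t ∈ FOLLOW(R) = {$}.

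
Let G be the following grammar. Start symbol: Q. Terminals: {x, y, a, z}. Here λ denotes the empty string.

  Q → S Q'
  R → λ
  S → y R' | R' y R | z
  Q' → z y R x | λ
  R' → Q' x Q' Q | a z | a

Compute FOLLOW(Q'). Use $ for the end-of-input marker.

FIRST(R) = {λ}
FIRST(Q') = {λ, z}
FIRST(R') = {a, x, z}  (via Q' x Q' Q)
FIRST(S) = {a, x, y, z}  (via R' y R)
FIRST(Q) = {a, x, y, z}  (via S Q')
FOLLOW(Q) includes $ since Q is the start symbol.
FOLLOW(Q): in R'→Q' x Q' Q, the suffix after Q is empty, so FOLLOW(Q) ⊇ FOLLOW(R') = {$, y, z}. Thus FOLLOW(Q) = {$, y, z}.
FOLLOW(S): in Q→S Q', S is followed by Q' with FIRST {λ, z}; in Q→S Q', the suffix after S is nullable, so FOLLOW(S) ⊇ FOLLOW(Q) = {$, y, z}. Thus FOLLOW(S) = {$, y, z}.
FOLLOW(R): in S→R' y R, the suffix after R is empty, so FOLLOW(R) ⊇ FOLLOW(S) = {$, y, z}; in Q'→z y R x, R is followed by x with FIRST {x}. Thus FOLLOW(R) = {$, x, y, z}.
FOLLOW(Q'): in Q→S Q', the suffix after Q' is empty, so FOLLOW(Q') ⊇ FOLLOW(Q) = {$, y, z}; in R'→Q' x Q' Q (occurrence 1), Q' is followed by x Q' Q with FIRST {x}; in R'→Q' x Q' Q (occurrence 2), Q' is followed by Q with FIRST {a, x, y, z}. Thus FOLLOW(Q') = {$, a, x, y, z}.
FOLLOW(R'): in S→y R', the suffix after R' is empty, so FOLLOW(R') ⊇ FOLLOW(S) = {$, y, z}; in S→R' y R, R' is followed by y R with FIRST {y}. Thus FOLLOW(R') = {$, y, z}.

{$, a, x, y, z}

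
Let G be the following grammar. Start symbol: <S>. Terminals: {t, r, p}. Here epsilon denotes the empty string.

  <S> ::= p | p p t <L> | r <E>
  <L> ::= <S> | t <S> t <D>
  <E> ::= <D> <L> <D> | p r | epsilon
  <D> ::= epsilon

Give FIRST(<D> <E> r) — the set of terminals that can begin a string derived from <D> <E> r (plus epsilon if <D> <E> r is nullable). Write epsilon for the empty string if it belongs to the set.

FIRST(<S>): from <S>::=p we get {p}; from <S>::=p p t <L> we get {p}; from <S>::=r <E> we get {r}. So FIRST(<S>) = {p, r}.
FIRST(<D>): from <D>::=epsilon we get {epsilon}. So FIRST(<D>) = {epsilon}.
FIRST(<L>): from <L>::=<S> we get {p, r}; from <L>::=t <S> t <D> we get {t}. So FIRST(<L>) = {p, r, t}.
FIRST(<E>): from <E>::=<D> <L> <D> we get {p, r, t}; from <E>::=p r we get {p}; from <E>::=epsilon we get {epsilon}. So FIRST(<E>) = {epsilon, p, r, t}.
FIRST(<D> <E> r): take FIRST of each symbol in turn, carrying on past any symbol whose FIRST contains epsilon; result {p, r, t}.

{p, r, t}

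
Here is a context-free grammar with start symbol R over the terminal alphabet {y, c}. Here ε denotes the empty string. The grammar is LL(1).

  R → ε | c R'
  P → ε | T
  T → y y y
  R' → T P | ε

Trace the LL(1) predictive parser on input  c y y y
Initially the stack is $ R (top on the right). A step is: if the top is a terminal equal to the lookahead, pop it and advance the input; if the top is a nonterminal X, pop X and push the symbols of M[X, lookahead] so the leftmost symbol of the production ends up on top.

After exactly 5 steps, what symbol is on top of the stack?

y

step 1: stack=$ R  input=c y y y $  — expand R → c R'
step 2: stack=$ R' c  input=c y y y $  — match c
step 3: stack=$ R'  input=y y y $  — expand R' → T P
step 4: stack=$ P T  input=y y y $  — expand T → y y y
step 5: stack=$ P y y y  input=y y y $  — match y
Stack after step 5: $ P y y (top = y).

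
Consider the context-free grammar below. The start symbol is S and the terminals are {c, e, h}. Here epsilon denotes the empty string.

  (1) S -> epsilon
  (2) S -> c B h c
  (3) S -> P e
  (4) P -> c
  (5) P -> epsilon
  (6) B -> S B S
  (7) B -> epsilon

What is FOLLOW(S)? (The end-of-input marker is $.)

{$, c, e, h}

FIRST(P): from P->c we get {c}; from P->epsilon we get {epsilon}. So FIRST(P) = {epsilon, c}.
FIRST(S): from S->epsilon we get {epsilon}; from S->c B h c we get {c}; from S->P e we get {c, e}. So FIRST(S) = {epsilon, c, e}.
FIRST(B): from B->S B S we get {epsilon, c, e}; from B->epsilon we get {epsilon}. So FIRST(B) = {epsilon, c, e}.
FOLLOW(S) includes $ since S is the start symbol.
FOLLOW(P): in S->P e, P is followed by e with FIRST {e}. Thus FOLLOW(P) = {e}.
FOLLOW(B): in S->c B h c, B is followed by h c with FIRST {h}; in B->S B S, B is followed by S with FIRST {epsilon, c, e}; in B->S B S, the suffix after B is nullable (adds nothing new). Thus FOLLOW(B) = {c, e, h}.
FOLLOW(S): in B->S B S (occurrence 1), S is followed by B S with FIRST {epsilon, c, e}; in B->S B S (occurrence 1), the suffix after S is nullable, so FOLLOW(S) ⊇ FOLLOW(B) = {c, e, h}; in B->S B S (occurrence 2), the suffix after S is empty, so FOLLOW(S) ⊇ FOLLOW(B) = {c, e, h}. Thus FOLLOW(S) = {$, c, e, h}.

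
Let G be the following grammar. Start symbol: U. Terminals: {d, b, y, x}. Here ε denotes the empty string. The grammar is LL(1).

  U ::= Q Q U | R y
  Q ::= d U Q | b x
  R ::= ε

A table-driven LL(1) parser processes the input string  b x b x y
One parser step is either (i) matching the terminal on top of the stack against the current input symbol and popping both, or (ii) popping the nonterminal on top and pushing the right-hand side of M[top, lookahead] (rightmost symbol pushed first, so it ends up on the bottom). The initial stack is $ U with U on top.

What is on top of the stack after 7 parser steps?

U

     Stack      Input        Action
  1  $ U        b x b x y $  expand U ::= Q Q U
  2  $ U Q Q    b x b x y $  expand Q ::= b x
  3  $ U Q x b  b x b x y $  match b
  4  $ U Q x    x b x y $    match x
  5  $ U Q      b x y $      expand Q ::= b x
  6  $ U x b    b x y $      match b
  7  $ U x      x y $        match x
Stack after step 7: $ U (top = U).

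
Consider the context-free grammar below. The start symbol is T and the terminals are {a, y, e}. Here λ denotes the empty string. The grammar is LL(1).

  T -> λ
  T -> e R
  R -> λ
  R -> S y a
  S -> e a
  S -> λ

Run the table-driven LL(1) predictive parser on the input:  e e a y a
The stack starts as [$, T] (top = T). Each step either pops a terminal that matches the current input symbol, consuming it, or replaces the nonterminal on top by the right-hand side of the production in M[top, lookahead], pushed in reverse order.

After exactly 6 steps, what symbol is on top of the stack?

y

step 1: stack=$ T  input=e e a y a $  — expand T -> e R
step 2: stack=$ R e  input=e e a y a $  — match e
step 3: stack=$ R  input=e a y a $  — expand R -> S y a
step 4: stack=$ a y S  input=e a y a $  — expand S -> e a
step 5: stack=$ a y a e  input=e a y a $  — match e
step 6: stack=$ a y a  input=a y a $  — match a
Stack after step 6: $ a y (top = y).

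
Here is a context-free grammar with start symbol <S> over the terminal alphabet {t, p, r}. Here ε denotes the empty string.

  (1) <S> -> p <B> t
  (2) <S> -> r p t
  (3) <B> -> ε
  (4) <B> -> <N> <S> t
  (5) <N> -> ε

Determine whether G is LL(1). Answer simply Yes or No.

FIRST(<S>) = {p, r}
FIRST(<B>) = {ε, p, r}
FIRST(<N>) = {ε}
FOLLOW(<S>) = {$, t}
FOLLOW(<B>) = {t}
FOLLOW(<N>) = {p, r}
Each cell of M receives at most one production.

Yes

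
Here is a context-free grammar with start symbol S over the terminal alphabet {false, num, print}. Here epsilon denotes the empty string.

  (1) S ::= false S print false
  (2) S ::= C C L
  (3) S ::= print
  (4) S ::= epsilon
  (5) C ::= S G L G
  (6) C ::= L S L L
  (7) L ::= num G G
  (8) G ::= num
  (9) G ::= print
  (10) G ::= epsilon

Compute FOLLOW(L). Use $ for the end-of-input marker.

FIRST(L): from L::=num G G we get {num}. So FIRST(L) = {num}.
FIRST(G): from G::=num we get {num}; from G::=print we get {print}; from G::=epsilon we get {epsilon}. So FIRST(G) = {epsilon, num, print}.
FIRST(S): from S::=false S print false we get {false}; from S::=C C L we get {false, num, print}; from S::=print we get {print}; from S::=epsilon we get {epsilon}. So FIRST(S) = {epsilon, false, num, print}.
FIRST(C): from C::=S G L G we get {false, num, print}; from C::=L S L L we get {num}. So FIRST(C) = {false, num, print}.
FOLLOW(S) includes $ since S is the start symbol.
FOLLOW(S): in S::=false S print false, S is followed by print false with FIRST {print}; in C::=S G L G, S is followed by G L G with FIRST {num, print}; in C::=L S L L, S is followed by L L with FIRST {num}. Thus FOLLOW(S) = {$, num, print}.
FOLLOW(C): in S::=C C L (occurrence 1), C is followed by C L with FIRST {false, num, print}; in S::=C C L (occurrence 2), C is followed by L with FIRST {num}. Thus FOLLOW(C) = {false, num, print}.
FOLLOW(L): in S::=C C L, the suffix after L is empty, so FOLLOW(L) ⊇ FOLLOW(S) = {$, num, print}; in C::=S G L G, L is followed by G with FIRST {epsilon, num, print}; in C::=S G L G, the suffix after L is nullable, so FOLLOW(L) ⊇ FOLLOW(C) = {false, num, print}; in C::=L S L L (occurrence 1), L is followed by S L L with FIRST {false, num, print}; in C::=L S L L (occurrence 2), L is followed by L with FIRST {num}; in C::=L S L L (occurrence 3), the suffix after L is empty, so FOLLOW(L) ⊇ FOLLOW(C) = {false, num, print}. Thus FOLLOW(L) = {$, false, num, print}.
FOLLOW(G): in C::=S G L G (occurrence 1), G is followed by L G with FIRST {num}; in C::=S G L G (occurrence 2), the suffix after G is empty, so FOLLOW(G) ⊇ FOLLOW(C) = {false, num, print}; in L::=num G G (occurrence 1), G is followed by G with FIRST {epsilon, num, print}; in L::=num G G (occurrence 1), the suffix after G is nullable, so FOLLOW(G) ⊇ FOLLOW(L) = {$, false, num, print}; in L::=num G G (occurrence 2), the suffix after G is empty, so FOLLOW(G) ⊇ FOLLOW(L) = {$, false, num, print}. Thus FOLLOW(G) = {$, false, num, print}.

{$, false, num, print}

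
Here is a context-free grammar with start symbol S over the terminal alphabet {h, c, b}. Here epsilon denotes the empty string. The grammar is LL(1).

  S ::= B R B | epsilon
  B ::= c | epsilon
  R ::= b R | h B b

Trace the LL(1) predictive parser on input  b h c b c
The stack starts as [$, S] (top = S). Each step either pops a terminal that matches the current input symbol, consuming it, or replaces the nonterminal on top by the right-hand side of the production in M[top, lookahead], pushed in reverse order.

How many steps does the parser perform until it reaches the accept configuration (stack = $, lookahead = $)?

11

step 1: stack=$ S  input=b h c b c $  — expand S ::= B R B
step 2: stack=$ B R B  input=b h c b c $  — expand B ::= epsilon
step 3: stack=$ B R  input=b h c b c $  — expand R ::= b R
step 4: stack=$ B R b  input=b h c b c $  — match b
step 5: stack=$ B R  input=h c b c $  — expand R ::= h B b
step 6: stack=$ B b B h  input=h c b c $  — match h
step 7: stack=$ B b B  input=c b c $  — expand B ::= c
step 8: stack=$ B b c  input=c b c $  — match c
step 9: stack=$ B b  input=b c $  — match b
step 10: stack=$ B  input=c $  — expand B ::= c
step 11: stack=$ c  input=c $  — match c
Accept reached after 11 steps.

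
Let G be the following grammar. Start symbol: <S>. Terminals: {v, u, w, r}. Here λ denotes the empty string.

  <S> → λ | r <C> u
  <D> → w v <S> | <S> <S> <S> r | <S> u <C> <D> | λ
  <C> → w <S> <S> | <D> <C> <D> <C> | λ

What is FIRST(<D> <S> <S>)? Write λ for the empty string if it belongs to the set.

FIRST(<S>) = {λ, r}
FIRST(<D>) = {λ, r, u, w}  (via <S> <S> <S> r, <S> u <C> <D>)
FIRST(<C>) = {λ, r, u, w}  (via <D> <C> <D> <C>)
FIRST(<D> <S> <S>): take FIRST of each symbol in turn, carrying on past any symbol whose FIRST contains λ; result {λ, r, u, w}.

{λ, r, u, w}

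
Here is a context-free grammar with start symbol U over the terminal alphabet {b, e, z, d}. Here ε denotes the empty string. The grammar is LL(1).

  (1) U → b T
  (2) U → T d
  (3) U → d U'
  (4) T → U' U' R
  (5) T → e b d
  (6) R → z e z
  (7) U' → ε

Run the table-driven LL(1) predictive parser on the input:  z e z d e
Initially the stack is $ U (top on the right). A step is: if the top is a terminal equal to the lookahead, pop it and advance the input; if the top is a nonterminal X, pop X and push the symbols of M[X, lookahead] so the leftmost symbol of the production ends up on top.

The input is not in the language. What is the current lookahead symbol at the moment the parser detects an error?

e

      Stack        Input        Action
   1  $ U          z e z d e $  expand U → T d
   2  $ d T        z e z d e $  expand T → U' U' R
   3  $ d R U' U'  z e z d e $  expand U' → ε
   4  $ d R U'     z e z d e $  expand U' → ε
   5  $ d R        z e z d e $  expand R → z e z
   6  $ d z e z    z e z d e $  match z
   7  $ d z e      e z d e $    match e
   8  $ d z        z d e $      match z
   9  $ d          d e $        match d
  10  $            e $          error: stack empty but input remains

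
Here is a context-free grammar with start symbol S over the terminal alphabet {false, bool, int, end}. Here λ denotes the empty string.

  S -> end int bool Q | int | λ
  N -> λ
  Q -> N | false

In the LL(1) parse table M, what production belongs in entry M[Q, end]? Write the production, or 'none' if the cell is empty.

FIRST(S) = {λ, end, int}
FIRST(N) = {λ}
FIRST(Q) = {λ, false}  (via N)
FOLLOW(S) includes $ since S is the start symbol.
FOLLOW(S): S appears on no right-hand side. Thus FOLLOW(S) = {$}.
FOLLOW(Q): in S->end int bool Q, the suffix after Q is empty, so FOLLOW(Q) ⊇ FOLLOW(S) = {$}. Thus FOLLOW(Q) = {$}.
For Q -> N: FIRST(N) = {λ}, so it goes in M[Q, t] for t ∈ {}; since λ ∈ FIRST, also for every t ∈ FOLLOW(Q) = {$}.
For Q -> false: FIRST(false) = {false}, so it goes in M[Q, t] for t ∈ {false}.
None of these place a production in M[Q, end].

none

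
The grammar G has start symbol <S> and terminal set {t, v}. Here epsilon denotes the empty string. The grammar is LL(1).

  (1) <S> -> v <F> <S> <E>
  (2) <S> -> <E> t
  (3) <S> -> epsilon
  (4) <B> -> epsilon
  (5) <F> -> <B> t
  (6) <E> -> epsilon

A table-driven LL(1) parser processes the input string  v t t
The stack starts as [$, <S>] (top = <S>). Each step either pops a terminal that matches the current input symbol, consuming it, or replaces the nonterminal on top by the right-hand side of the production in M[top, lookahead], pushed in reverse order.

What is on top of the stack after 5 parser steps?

     Stack            Input    Action
  1  $ <S>            v t t $  expand <S> -> v <F> <S> <E>
  2  $ <E> <S> <F> v  v t t $  match v
  3  $ <E> <S> <F>    t t $    expand <F> -> <B> t
  4  $ <E> <S> t <B>  t t $    expand <B> -> epsilon
  5  $ <E> <S> t      t t $    match t
Stack after step 5: $ <E> <S> (top = <S>).

<S>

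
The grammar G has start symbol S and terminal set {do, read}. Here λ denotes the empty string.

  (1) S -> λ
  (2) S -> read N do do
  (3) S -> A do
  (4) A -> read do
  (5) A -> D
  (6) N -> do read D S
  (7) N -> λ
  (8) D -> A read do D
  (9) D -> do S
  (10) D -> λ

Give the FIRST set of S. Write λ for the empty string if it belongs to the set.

{λ, do, read}

FIRST(N): from N->do read D S we get {do}; from N->λ we get {λ}. So FIRST(N) = {λ, do}.
FIRST(S): from S->λ we get {λ}; from S->read N do do we get {read}; from S->A do we get {do, read}. So FIRST(S) = {λ, do, read}.
FIRST(A): from A->read do we get {read}; from A->D we get {λ, do, read}. So FIRST(A) = {λ, do, read}.
FIRST(D): from D->A read do D we get {do, read}; from D->do S we get {do}; from D->λ we get {λ}. So FIRST(D) = {λ, do, read}.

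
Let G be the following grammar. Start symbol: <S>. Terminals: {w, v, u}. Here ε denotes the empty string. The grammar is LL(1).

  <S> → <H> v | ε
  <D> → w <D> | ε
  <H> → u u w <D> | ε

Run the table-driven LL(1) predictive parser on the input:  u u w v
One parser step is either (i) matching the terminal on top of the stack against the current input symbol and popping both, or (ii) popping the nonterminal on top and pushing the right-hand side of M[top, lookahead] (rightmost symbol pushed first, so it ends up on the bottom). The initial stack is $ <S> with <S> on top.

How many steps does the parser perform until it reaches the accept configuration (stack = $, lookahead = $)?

7

     Stack          Input      Action
  1  $ <S>          u u w v $  expand <S> → <H> v
  2  $ v <H>        u u w v $  expand <H> → u u w <D>
  3  $ v <D> w u u  u u w v $  match u
  4  $ v <D> w u    u w v $    match u
  5  $ v <D> w      w v $      match w
  6  $ v <D>        v $        expand <D> → ε
  7  $ v            v $        match v
Accept reached after 7 steps.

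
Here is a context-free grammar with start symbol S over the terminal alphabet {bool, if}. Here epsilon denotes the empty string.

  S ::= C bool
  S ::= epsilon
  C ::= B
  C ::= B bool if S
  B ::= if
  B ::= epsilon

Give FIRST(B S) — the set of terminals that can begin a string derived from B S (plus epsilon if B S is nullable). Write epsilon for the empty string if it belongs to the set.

{epsilon, bool, if}

FIRST(B): from B::=if we get {if}; from B::=epsilon we get {epsilon}. So FIRST(B) = {epsilon, if}.
FIRST(C): from C::=B we get {epsilon, if}; from C::=B bool if S we get {bool, if}. So FIRST(C) = {epsilon, bool, if}.
FIRST(S): from S::=C bool we get {bool, if}; from S::=epsilon we get {epsilon}. So FIRST(S) = {epsilon, bool, if}.
FIRST(B S): take FIRST of each symbol in turn, carrying on past any symbol whose FIRST contains epsilon; result {epsilon, bool, if}.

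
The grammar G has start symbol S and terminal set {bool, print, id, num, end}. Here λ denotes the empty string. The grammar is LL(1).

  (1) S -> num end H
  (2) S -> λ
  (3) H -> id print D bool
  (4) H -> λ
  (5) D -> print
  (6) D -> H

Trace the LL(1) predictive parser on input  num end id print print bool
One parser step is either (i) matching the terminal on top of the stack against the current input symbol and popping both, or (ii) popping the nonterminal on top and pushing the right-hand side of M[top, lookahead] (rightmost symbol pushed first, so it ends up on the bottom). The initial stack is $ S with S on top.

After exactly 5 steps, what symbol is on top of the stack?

step 1: stack=$ S  input=num end id print print bool $  — expand S -> num end H
step 2: stack=$ H end num  input=num end id print print bool $  — match num
step 3: stack=$ H end  input=end id print print bool $  — match end
step 4: stack=$ H  input=id print print bool $  — expand H -> id print D bool
step 5: stack=$ bool D print id  input=id print print bool $  — match id
Stack after step 5: $ bool D print (top = print).

print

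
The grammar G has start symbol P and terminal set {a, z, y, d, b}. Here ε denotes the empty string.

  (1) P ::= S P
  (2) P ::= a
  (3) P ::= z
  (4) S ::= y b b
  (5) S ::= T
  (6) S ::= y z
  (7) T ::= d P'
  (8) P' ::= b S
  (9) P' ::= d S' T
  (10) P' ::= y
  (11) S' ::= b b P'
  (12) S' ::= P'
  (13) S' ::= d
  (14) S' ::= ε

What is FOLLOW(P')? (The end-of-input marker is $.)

FIRST(T) = {d}
FIRST(P') = {b, d, y}
FIRST(S) = {d, y}  (via T)
FIRST(S') = {ε, b, d, y}  (via P')
FIRST(P) = {a, d, y, z}  (via S P)
FOLLOW(P) includes $ since P is the start symbol.
FOLLOW(P): in P::=S P, the suffix after P is empty (adds nothing new). Thus FOLLOW(P) = {$}.
FOLLOW(S'): in P'::=d S' T, S' is followed by T with FIRST {d}. Thus FOLLOW(S') = {d}.
FOLLOW(S): in P::=S P, S is followed by P with FIRST {a, d, y, z}; in P'::=b S, the suffix after S is empty, so FOLLOW(S) ⊇ FOLLOW(P') = {a, d, y, z}. Thus FOLLOW(S) = {a, d, y, z}.
FOLLOW(T): in S::=T, the suffix after T is empty, so FOLLOW(T) ⊇ FOLLOW(S) = {a, d, y, z}; in P'::=d S' T, the suffix after T is empty, so FOLLOW(T) ⊇ FOLLOW(P') = {a, d, y, z}. Thus FOLLOW(T) = {a, d, y, z}.
FOLLOW(P'): in T::=d P', the suffix after P' is empty, so FOLLOW(P') ⊇ FOLLOW(T) = {a, d, y, z}; in S'::=b b P', the suffix after P' is empty, so FOLLOW(P') ⊇ FOLLOW(S') = {d}; in S'::=P', the suffix after P' is empty, so FOLLOW(P') ⊇ FOLLOW(S') = {d}. Thus FOLLOW(P') = {a, d, y, z}.

{a, d, y, z}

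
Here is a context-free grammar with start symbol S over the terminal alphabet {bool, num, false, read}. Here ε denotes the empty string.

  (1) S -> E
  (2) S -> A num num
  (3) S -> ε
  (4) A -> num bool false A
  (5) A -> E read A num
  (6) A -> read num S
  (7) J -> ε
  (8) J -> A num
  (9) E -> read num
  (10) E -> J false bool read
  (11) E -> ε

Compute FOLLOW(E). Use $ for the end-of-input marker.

{$, num, read}

FIRST(S): from S->E we get {ε, false, num, read}; from S->A num num we get {false, num, read}; from S->ε we get {ε}. So FIRST(S) = {ε, false, num, read}.
FIRST(A): from A->num bool false A we get {num}; from A->E read A num we get {false, num, read}; from A->read num S we get {read}. So FIRST(A) = {false, num, read}.
FIRST(J): from J->ε we get {ε}; from J->A num we get {false, num, read}. So FIRST(J) = {ε, false, num, read}.
FIRST(E): from E->read num we get {read}; from E->J false bool read we get {false, num, read}; from E->ε we get {ε}. So FIRST(E) = {ε, false, num, read}.
FOLLOW(S) includes $ since S is the start symbol.
FOLLOW(A): in S->A num num, A is followed by num num with FIRST {num}; in A->num bool false A, the suffix after A is empty (adds nothing new); in A->E read A num, A is followed by num with FIRST {num}; in J->A num, A is followed by num with FIRST {num}. Thus FOLLOW(A) = {num}.
FOLLOW(S): in A->read num S, the suffix after S is empty, so FOLLOW(S) ⊇ FOLLOW(A) = {num}. Thus FOLLOW(S) = {$, num}.
FOLLOW(J): in E->J false bool read, J is followed by false bool read with FIRST {false}. Thus FOLLOW(J) = {false}.
FOLLOW(E): in S->E, the suffix after E is empty, so FOLLOW(E) ⊇ FOLLOW(S) = {$, num}; in A->E read A num, E is followed by read A num with FIRST {read}. Thus FOLLOW(E) = {$, num, read}.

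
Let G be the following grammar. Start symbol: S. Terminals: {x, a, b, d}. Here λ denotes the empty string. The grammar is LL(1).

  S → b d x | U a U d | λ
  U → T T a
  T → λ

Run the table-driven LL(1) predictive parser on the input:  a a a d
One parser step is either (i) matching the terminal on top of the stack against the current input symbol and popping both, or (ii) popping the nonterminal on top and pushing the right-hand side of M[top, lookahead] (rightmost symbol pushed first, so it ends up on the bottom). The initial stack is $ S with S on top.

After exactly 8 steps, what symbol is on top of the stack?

T

     Stack          Input      Action
  1  $ S            a a a d $  expand S → U a U d
  2  $ d U a U      a a a d $  expand U → T T a
  3  $ d U a a T T  a a a d $  expand T → λ
  4  $ d U a a T    a a a d $  expand T → λ
  5  $ d U a a      a a a d $  match a
  6  $ d U a        a a d $    match a
  7  $ d U          a d $      expand U → T T a
  8  $ d a T T      a d $      expand T → λ
Stack after step 8: $ d a T (top = T).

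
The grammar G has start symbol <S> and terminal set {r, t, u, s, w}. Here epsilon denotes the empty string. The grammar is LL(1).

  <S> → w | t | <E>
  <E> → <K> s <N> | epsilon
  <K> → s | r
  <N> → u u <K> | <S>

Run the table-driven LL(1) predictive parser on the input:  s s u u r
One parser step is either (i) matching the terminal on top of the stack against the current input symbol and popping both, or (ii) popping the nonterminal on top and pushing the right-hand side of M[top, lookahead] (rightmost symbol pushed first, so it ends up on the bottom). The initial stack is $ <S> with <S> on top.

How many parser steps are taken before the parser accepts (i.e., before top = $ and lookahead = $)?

step 1: stack=$ <S>  input=s s u u r $  — expand <S> → <E>
step 2: stack=$ <E>  input=s s u u r $  — expand <E> → <K> s <N>
step 3: stack=$ <N> s <K>  input=s s u u r $  — expand <K> → s
step 4: stack=$ <N> s s  input=s s u u r $  — match s
step 5: stack=$ <N> s  input=s u u r $  — match s
step 6: stack=$ <N>  input=u u r $  — expand <N> → u u <K>
step 7: stack=$ <K> u u  input=u u r $  — match u
step 8: stack=$ <K> u  input=u r $  — match u
step 9: stack=$ <K>  input=r $  — expand <K> → r
step 10: stack=$ r  input=r $  — match r
Accept reached after 10 steps.

10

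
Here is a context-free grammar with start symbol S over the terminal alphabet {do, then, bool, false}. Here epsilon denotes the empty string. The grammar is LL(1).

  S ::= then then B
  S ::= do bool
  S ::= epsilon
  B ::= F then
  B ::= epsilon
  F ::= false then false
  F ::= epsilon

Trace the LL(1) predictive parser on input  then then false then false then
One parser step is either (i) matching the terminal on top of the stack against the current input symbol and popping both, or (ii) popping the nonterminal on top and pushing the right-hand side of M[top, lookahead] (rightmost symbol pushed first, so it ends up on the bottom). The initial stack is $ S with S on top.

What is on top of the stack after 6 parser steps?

then

step 1: stack=$ S  input=then then false then false then $  — expand S ::= then then B
step 2: stack=$ B then then  input=then then false then false then $  — match then
step 3: stack=$ B then  input=then false then false then $  — match then
step 4: stack=$ B  input=false then false then $  — expand B ::= F then
step 5: stack=$ then F  input=false then false then $  — expand F ::= false then false
step 6: stack=$ then false then false  input=false then false then $  — match false
Stack after step 6: $ then false then (top = then).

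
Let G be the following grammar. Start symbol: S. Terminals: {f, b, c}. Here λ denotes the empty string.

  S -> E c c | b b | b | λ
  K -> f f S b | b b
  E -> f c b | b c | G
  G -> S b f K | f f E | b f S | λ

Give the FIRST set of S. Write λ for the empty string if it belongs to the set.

{λ, b, c, f}

FIRST(K) = {b, f}
FIRST(S) = {λ, b, c, f}  (via E c c)
FIRST(G) = {λ, b, c, f}  (via S b f K)
FIRST(E) = {λ, b, c, f}  (via G)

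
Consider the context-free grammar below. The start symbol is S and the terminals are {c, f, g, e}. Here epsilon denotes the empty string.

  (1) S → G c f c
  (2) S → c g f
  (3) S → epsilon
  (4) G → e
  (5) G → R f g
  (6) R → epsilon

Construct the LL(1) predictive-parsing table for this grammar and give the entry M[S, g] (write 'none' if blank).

FIRST(R): from R→epsilon we get {epsilon}. So FIRST(R) = {epsilon}.
FIRST(G): from G→e we get {e}; from G→R f g we get {f}. So FIRST(G) = {e, f}.
FIRST(S): from S→G c f c we get {e, f}; from S→c g f we get {c}; from S→epsilon we get {epsilon}. So FIRST(S) = {epsilon, c, e, f}.
FOLLOW(S) includes $ since S is the start symbol.
FOLLOW(S): S appears on no right-hand side. Thus FOLLOW(S) = {$}.
For S → G c f c: FIRST(G c f c) = {e, f}, so it goes in M[S, t] for t ∈ {e, f}.
For S → c g f: FIRST(c g f) = {c}, so it goes in M[S, t] for t ∈ {c}.
For S → epsilon: FIRST(epsilon) = {epsilon}, so it goes in M[S, t] for t ∈ {}; since epsilon ∈ FIRST, also for every t ∈ FOLLOW(S) = {$}.
None of these place a production in M[S, g].

none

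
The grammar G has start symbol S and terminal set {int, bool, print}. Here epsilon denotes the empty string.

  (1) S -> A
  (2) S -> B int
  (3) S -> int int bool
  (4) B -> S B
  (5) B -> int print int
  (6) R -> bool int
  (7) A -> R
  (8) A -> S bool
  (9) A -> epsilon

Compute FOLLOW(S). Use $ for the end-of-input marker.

{$, bool, int}

FIRST(R) = {bool}
FIRST(S) = {epsilon, bool, int}  (via A, B int)
FIRST(B) = {bool, int}  (via S B)
FIRST(A) = {epsilon, bool, int}  (via R, S bool)
FOLLOW(S) includes $ since S is the start symbol.
FOLLOW(S): in B->S B, S is followed by B with FIRST {bool, int}; in A->S bool, S is followed by bool with FIRST {bool}. Thus FOLLOW(S) = {$, bool, int}.
FOLLOW(B): in S->B int, B is followed by int with FIRST {int}; in B->S B, the suffix after B is empty (adds nothing new). Thus FOLLOW(B) = {int}.
FOLLOW(A): in S->A, the suffix after A is empty, so FOLLOW(A) ⊇ FOLLOW(S) = {$, bool, int}. Thus FOLLOW(A) = {$, bool, int}.
FOLLOW(R): in A->R, the suffix after R is empty, so FOLLOW(R) ⊇ FOLLOW(A) = {$, bool, int}. Thus FOLLOW(R) = {$, bool, int}.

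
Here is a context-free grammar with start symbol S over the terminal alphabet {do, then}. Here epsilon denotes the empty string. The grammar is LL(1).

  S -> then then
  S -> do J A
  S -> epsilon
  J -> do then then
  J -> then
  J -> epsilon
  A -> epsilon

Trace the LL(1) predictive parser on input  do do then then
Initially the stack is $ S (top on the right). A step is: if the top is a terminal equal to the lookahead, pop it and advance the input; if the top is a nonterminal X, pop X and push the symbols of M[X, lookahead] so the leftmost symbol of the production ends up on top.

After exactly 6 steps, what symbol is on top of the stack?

A

step 1: stack=$ S  input=do do then then $  — expand S -> do J A
step 2: stack=$ A J do  input=do do then then $  — match do
step 3: stack=$ A J  input=do then then $  — expand J -> do then then
step 4: stack=$ A then then do  input=do then then $  — match do
step 5: stack=$ A then then  input=then then $  — match then
step 6: stack=$ A then  input=then $  — match then
Stack after step 6: $ A (top = A).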